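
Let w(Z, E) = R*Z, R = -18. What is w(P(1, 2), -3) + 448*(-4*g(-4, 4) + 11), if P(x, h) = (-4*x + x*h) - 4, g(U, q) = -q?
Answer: 12204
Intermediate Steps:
P(x, h) = -4 - 4*x + h*x (P(x, h) = (-4*x + h*x) - 4 = -4 - 4*x + h*x)
w(Z, E) = -18*Z
w(P(1, 2), -3) + 448*(-4*g(-4, 4) + 11) = -18*(-4 - 4*1 + 2*1) + 448*(-(-4)*4 + 11) = -18*(-4 - 4 + 2) + 448*(-4*(-4) + 11) = -18*(-6) + 448*(16 + 11) = 108 + 448*27 = 108 + 12096 = 12204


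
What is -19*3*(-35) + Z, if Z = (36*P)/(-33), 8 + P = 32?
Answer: 21657/11 ≈ 1968.8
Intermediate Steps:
P = 24 (P = -8 + 32 = 24)
Z = -288/11 (Z = (36*24)/(-33) = 864*(-1/33) = -288/11 ≈ -26.182)
-19*3*(-35) + Z = -19*3*(-35) - 288/11 = -57*(-35) - 288/11 = 1995 - 288/11 = 21657/11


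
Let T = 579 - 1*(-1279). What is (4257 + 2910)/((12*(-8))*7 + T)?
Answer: 7167/1186 ≈ 6.0430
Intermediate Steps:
T = 1858 (T = 579 + 1279 = 1858)
(4257 + 2910)/((12*(-8))*7 + T) = (4257 + 2910)/((12*(-8))*7 + 1858) = 7167/(-96*7 + 1858) = 7167/(-672 + 1858) = 7167/1186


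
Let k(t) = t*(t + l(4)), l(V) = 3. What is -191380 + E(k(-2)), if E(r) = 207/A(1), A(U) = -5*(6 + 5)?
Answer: -10526107/55 ≈ -1.9138e+5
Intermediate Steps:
A(U) = -55 (A(U) = -5*11 = -55)
k(t) = t*(3 + t) (k(t) = t*(t + 3) = t*(3 + t))
E(r) = -207/55 (E(r) = 207/(-55) = 207*(-1/55) = -207/55)
-191380 + E(k(-2)) = -191380 - 207/55 = -10526107/55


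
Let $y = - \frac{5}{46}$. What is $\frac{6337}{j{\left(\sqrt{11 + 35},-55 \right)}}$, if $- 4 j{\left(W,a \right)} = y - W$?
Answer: $- \frac{5830040}{97311} + \frac{53636368 \sqrt{46}}{97311} \approx 3678.4$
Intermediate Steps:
$y = - \frac{5}{46}$ ($y = \left(-5\right) \frac{1}{46} = - \frac{5}{46} \approx -0.1087$)
$j{\left(W,a \right)} = \frac{5}{184} + \frac{W}{4}$ ($j{\left(W,a \right)} = - \frac{- \frac{5}{46} - W}{4} = \frac{5}{184} + \frac{W}{4}$)
$\frac{6337}{j{\left(\sqrt{11 + 35},-55 \right)}} = \frac{6337}{\frac{5}{184} + \frac{\sqrt{11 + 35}}{4}} = \frac{6337}{\frac{5}{184} + \frac{\sqrt{46}}{4}}$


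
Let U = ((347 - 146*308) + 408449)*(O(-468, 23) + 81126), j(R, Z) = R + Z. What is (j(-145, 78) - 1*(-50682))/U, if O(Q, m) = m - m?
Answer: 50615/29515910328 ≈ 1.7148e-6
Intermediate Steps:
O(Q, m) = 0
U = 29515910328 (U = ((347 - 146*308) + 408449)*(0 + 81126) = ((347 - 44968) + 408449)*81126 = (-44621 + 408449)*81126 = 363828*81126 = 29515910328)
(j(-145, 78) - 1*(-50682))/U = ((-145 + 78) - 1*(-50682))/29515910328 = (-67 + 50682)*(1/29515910328) = 50615*(1/29515910328) = 50615/29515910328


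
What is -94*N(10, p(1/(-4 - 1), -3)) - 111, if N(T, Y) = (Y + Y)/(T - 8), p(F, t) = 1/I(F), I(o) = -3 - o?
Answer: -542/7 ≈ -77.429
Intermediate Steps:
p(F, t) = 1/(-3 - F)
N(T, Y) = 2*Y/(-8 + T) (N(T, Y) = (2*Y)/(-8 + T) = 2*Y/(-8 + T))
-94*N(10, p(1/(-4 - 1), -3)) - 111 = -188*(-1/(3 + 1/(-4 - 1)))/(-8 + 10) - 111 = -188*(-1/(3 + 1/(-5)))/2 - 111 = -188*(-1/(3 - ⅕))/2 - 111 = -188*(-1/14/5)/2 - 111 = -188*(-1*5/14)/2 - 111 = -188*(-5)/(14*2) - 111 = -94*(-5/14) - 111 = 235/7 - 111 = -542/7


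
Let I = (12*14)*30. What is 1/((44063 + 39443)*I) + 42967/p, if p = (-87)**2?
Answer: 669760429987/117983957280 ≈ 5.6767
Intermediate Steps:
I = 5040 (I = 168*30 = 5040)
p = 7569
1/((44063 + 39443)*I) + 42967/p = 1/((44063 + 39443)*5040) + 42967/7569 = (1/5040)/83506 + 42967*(1/7569) = (1/83506)*(1/5040) + 42967/7569 = 1/420870240 + 42967/7569 = 669760429987/117983957280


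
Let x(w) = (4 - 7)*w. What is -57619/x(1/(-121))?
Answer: -6971899/3 ≈ -2.3240e+6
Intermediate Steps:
x(w) = -3*w
-57619/x(1/(-121)) = -57619/((-3/(-121))) = -57619/((-3*(-1/121))) = -57619/3/121 = -57619*121/3 = -6971899/3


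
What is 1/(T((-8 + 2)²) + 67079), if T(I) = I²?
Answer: 1/68375 ≈ 1.4625e-5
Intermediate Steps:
1/(T((-8 + 2)²) + 67079) = 1/(((-8 + 2)²)² + 67079) = 1/(((-6)²)² + 67079) = 1/(36² + 67079) = 1/(1296 + 67079) = 1/68375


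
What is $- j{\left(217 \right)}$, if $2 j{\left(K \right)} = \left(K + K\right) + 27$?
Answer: $- \frac{461}{2} \approx -230.5$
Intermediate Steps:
$j{\left(K \right)} = \frac{27}{2} + K$ ($j{\left(K \right)} = \frac{\left(K + K\right) + 27}{2} = \frac{2 K + 27}{2} = \frac{27 + 2 K}{2} = \frac{27}{2} + K$)
$- j{\left(217 \right)} = - (\frac{27}{2} + 217) = \left(-1\right) \frac{461}{2} = - \frac{461}{2}$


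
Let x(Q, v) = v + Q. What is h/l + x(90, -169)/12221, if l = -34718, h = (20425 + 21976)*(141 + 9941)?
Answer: -2612159963822/212144339 ≈ -12313.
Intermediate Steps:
x(Q, v) = Q + v
h = 427486882 (h = 42401*10082 = 427486882)
h/l + x(90, -169)/12221 = 427486882/(-34718) + (90 - 169)/12221 = 427486882*(-1/34718) - 79*1/12221 = -213743441/17359 - 79/12221 = -2612159963822/212144339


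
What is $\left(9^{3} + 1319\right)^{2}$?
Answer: $4194304$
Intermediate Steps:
$\left(9^{3} + 1319\right)^{2} = \left(729 + 1319\right)^{2} = 2048^{2} = 4194304$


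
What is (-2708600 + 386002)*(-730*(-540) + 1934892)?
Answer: -5409544421016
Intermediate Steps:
(-2708600 + 386002)*(-730*(-540) + 1934892) = -2322598*(394200 + 1934892) = -2322598*2329092 = -5409544421016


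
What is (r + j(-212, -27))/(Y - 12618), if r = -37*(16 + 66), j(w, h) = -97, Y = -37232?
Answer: 3131/49850 ≈ 0.062808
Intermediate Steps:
r = -3034 (r = -37*82 = -3034)
(r + j(-212, -27))/(Y - 12618) = (-3034 - 97)/(-37232 - 12618) = -3131/(-49850) = -3131*(-1/49850) = 3131/49850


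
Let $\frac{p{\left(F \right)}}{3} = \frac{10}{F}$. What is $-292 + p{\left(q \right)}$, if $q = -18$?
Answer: $- \frac{881}{3} \approx -293.67$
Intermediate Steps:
$p{\left(F \right)} = \frac{30}{F}$ ($p{\left(F \right)} = 3 \frac{10}{F} = \frac{30}{F}$)
$-292 + p{\left(q \right)} = -292 + \frac{30}{-18} = -292 + 30 \left(- \frac{1}{18}\right) = -292 - \frac{5}{3} = - \frac{881}{3}$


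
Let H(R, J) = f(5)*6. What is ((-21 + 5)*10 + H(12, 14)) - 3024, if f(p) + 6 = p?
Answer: -3190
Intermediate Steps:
f(p) = -6 + p
H(R, J) = -6 (H(R, J) = (-6 + 5)*6 = -1*6 = -6)
((-21 + 5)*10 + H(12, 14)) - 3024 = ((-21 + 5)*10 - 6) - 3024 = (-16*10 - 6) - 3024 = (-160 - 6) - 3024 = -166 - 3024 = -3190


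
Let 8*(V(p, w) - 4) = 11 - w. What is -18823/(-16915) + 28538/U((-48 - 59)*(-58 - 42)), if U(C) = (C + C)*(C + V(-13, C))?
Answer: 754795411669/678198552075 ≈ 1.1129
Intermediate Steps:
V(p, w) = 43/8 - w/8 (V(p, w) = 4 + (11 - w)/8 = 4 + (11/8 - w/8) = 43/8 - w/8)
U(C) = 2*C*(43/8 + 7*C/8) (U(C) = (C + C)*(C + (43/8 - C/8)) = (2*C)*(43/8 + 7*C/8) = 2*C*(43/8 + 7*C/8))
-18823/(-16915) + 28538/U((-48 - 59)*(-58 - 42)) = -18823/(-16915) + 28538/((((-48 - 59)*(-58 - 42))*(43 + 7*((-48 - 59)*(-58 - 42)))/4)) = -18823*(-1/16915) + 28538/(((-107*(-100))*(43 + 7*(-107*(-100)))/4)) = 18823/16915 + 28538/(((¼)*10700*(43 + 7*10700))) = 18823/16915 + 28538/(((¼)*10700*(43 + 74900))) = 18823/16915 + 28538/(((¼)*10700*74943)) = 18823/16915 + 28538/200472525 = 754795411669/678198552075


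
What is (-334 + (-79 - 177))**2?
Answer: 348100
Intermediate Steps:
(-334 + (-79 - 177))**2 = (-334 - 256)**2 = (-590)**2 = 348100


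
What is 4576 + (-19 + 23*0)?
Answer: 4557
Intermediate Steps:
4576 + (-19 + 23*0) = 4576 + (-19 + 0) = 4576 - 19 = 4557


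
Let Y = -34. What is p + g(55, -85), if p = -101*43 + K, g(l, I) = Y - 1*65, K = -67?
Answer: -4509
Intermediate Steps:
g(l, I) = -99 (g(l, I) = -34 - 1*65 = -34 - 65 = -99)
p = -4410 (p = -101*43 - 67 = -4343 - 67 = -4410)
p + g(55, -85) = -4410 - 99 = -4509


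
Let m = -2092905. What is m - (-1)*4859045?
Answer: 2766140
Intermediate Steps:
m - (-1)*4859045 = -2092905 - (-1)*4859045 = -2092905 - 1*(-4859045) = -2092905 + 4859045 = 2766140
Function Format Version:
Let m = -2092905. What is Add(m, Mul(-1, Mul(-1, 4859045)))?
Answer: 2766140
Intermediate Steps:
Add(m, Mul(-1, Mul(-1, 4859045))) = Add(-2092905, Mul(-1, Mul(-1, 4859045))) = Add(-2092905, Mul(-1, -4859045)) = Add(-2092905, 4859045) = 2766140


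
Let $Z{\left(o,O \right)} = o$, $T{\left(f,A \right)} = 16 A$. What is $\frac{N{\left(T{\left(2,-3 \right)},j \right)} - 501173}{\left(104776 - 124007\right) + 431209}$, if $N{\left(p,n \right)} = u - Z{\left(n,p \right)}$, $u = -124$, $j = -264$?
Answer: $- \frac{167011}{137326} \approx -1.2162$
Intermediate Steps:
$N{\left(p,n \right)} = -124 - n$
$\frac{N{\left(T{\left(2,-3 \right)},j \right)} - 501173}{\left(104776 - 124007\right) + 431209} = \frac{\left(-124 - -264\right) - 501173}{\left(104776 - 124007\right) + 431209} = \frac{\left(-124 + 264\right) - 501173}{\left(104776 - 124007\right) + 431209} = \frac{140 - 501173}{-19231 + 431209} = - \frac{501033}{411978} = \left(-501033\right) \frac{1}{411978} = - \frac{167011}{137326}$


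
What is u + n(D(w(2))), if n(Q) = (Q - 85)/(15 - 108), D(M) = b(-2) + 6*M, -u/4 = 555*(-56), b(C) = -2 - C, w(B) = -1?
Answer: 11561851/93 ≈ 1.2432e+5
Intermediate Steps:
u = 124320 (u = -2220*(-56) = -4*(-31080) = 124320)
D(M) = 6*M (D(M) = (-2 - 1*(-2)) + 6*M = (-2 + 2) + 6*M = 0 + 6*M = 6*M)
n(Q) = 85/93 - Q/93 (n(Q) = (-85 + Q)/(-93) = (-85 + Q)*(-1/93) = 85/93 - Q/93)
u + n(D(w(2))) = 124320 + (85/93 - 2*(-1)/31) = 124320 + (85/93 - 1/93*(-6)) = 124320 + (85/93 + 2/31) = 124320 + 91/93 = 11561851/93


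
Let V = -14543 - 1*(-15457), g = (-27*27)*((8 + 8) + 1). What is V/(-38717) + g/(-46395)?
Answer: 48601639/199586135 ≈ 0.24351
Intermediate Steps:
g = -12393 (g = -729*(16 + 1) = -729*17 = -12393)
V = 914 (V = -14543 + 15457 = 914)
V/(-38717) + g/(-46395) = 914/(-38717) - 12393/(-46395) = 914*(-1/38717) - 12393*(-1/46395) = -914/38717 + 1377/5155 = 48601639/199586135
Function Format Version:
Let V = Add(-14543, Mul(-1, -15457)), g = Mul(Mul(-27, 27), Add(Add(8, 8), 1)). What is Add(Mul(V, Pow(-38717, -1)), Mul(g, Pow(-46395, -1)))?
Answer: Rational(48601639, 199586135) ≈ 0.24351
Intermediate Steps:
g = -12393 (g = Mul(-729, Add(16, 1)) = Mul(-729, 17) = -12393)
V = 914 (V = Add(-14543, 15457) = 914)
Add(Mul(V, Pow(-38717, -1)), Mul(g, Pow(-46395, -1))) = Add(Mul(914, Pow(-38717, -1)), Mul(-12393, Pow(-46395, -1))) = Add(Mul(914, Rational(-1, 38717)), Mul(-12393, Rational(-1, 46395))) = Add(Rational(-914, 38717), Rational(1377, 5155)) = Rational(48601639, 199586135)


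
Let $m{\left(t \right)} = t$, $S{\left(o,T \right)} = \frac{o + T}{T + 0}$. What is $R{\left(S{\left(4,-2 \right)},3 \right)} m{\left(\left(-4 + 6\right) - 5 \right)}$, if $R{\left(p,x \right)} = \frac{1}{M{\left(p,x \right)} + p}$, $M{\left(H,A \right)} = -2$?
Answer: $1$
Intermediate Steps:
$S{\left(o,T \right)} = \frac{T + o}{T}$
$R{\left(p,x \right)} = \frac{1}{-2 + p}$
$R{\left(S{\left(4,-2 \right)},3 \right)} m{\left(\left(-4 + 6\right) - 5 \right)} = \frac{\left(-4 + 6\right) - 5}{-2 + \frac{-2 + 4}{-2}} = \frac{2 - 5}{-2 - 1} = \frac{1}{-2 - 1} \left(-3\right) = \frac{1}{-3} \left(-3\right) = \left(- \frac{1}{3}\right) \left(-3\right) = 1$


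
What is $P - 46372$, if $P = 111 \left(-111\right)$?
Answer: $-58693$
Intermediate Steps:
$P = -12321$
$P - 46372 = -12321 - 46372 = -58693$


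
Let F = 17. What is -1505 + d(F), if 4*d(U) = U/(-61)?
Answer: -367237/244 ≈ -1505.1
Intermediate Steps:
d(U) = -U/244 (d(U) = (U/(-61))/4 = (U*(-1/61))/4 = (-U/61)/4 = -U/244)
-1505 + d(F) = -1505 - 1/244*17 = -1505 - 17/244 = -367237/244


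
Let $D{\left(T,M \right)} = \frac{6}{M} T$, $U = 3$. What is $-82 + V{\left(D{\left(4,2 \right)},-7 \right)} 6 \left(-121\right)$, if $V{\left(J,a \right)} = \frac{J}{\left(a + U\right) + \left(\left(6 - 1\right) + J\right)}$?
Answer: $- \frac{9778}{13} \approx -752.15$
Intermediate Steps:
$D{\left(T,M \right)} = \frac{6 T}{M}$
$V{\left(J,a \right)} = \frac{J}{8 + J + a}$ ($V{\left(J,a \right)} = \frac{J}{\left(a + 3\right) + \left(\left(6 - 1\right) + J\right)} = \frac{J}{\left(3 + a\right) + \left(5 + J\right)} = \frac{J}{8 + J + a}$)
$-82 + V{\left(D{\left(4,2 \right)},-7 \right)} 6 \left(-121\right) = -82 + \frac{6 \cdot 4 \cdot \frac{1}{2}}{8 + 6 \cdot 4 \cdot \frac{1}{2} - 7} \cdot 6 \left(-121\right) = -82 + \frac{12}{8 + 12 - 7} \cdot 6 \left(-121\right) = -82 + \frac{12}{13} \cdot 6 \left(-121\right) = -82 + \frac{72}{13} \left(-121\right) = -82 - \frac{8712}{13} = - \frac{9778}{13}$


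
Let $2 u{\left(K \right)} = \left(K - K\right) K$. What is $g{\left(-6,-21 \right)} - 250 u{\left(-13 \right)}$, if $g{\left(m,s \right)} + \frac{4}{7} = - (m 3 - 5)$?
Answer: $\frac{157}{7} \approx 22.429$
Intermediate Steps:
$g{\left(m,s \right)} = \frac{31}{7} - 3 m$ ($g{\left(m,s \right)} = - \frac{4}{7} - \left(m 3 - 5\right) = - \frac{4}{7} - \left(3 m - 5\right) = - \frac{4}{7} - \left(-5 + 3 m\right) = \frac{31}{7} - 3 m$)
$u{\left(K \right)} = 0$ ($u{\left(K \right)} = \frac{\left(K - K\right) K}{2} = \frac{0 K}{2} = \frac{1}{2} \cdot 0 = 0$)
$g{\left(-6,-21 \right)} - 250 u{\left(-13 \right)} = \left(\frac{31}{7} - -18\right) - 0 = \left(\frac{31}{7} + 18\right) + 0 = \frac{157}{7} + 0 = \frac{157}{7}$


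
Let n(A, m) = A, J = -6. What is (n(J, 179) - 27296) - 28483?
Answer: -55785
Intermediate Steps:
(n(J, 179) - 27296) - 28483 = (-6 - 27296) - 28483 = -27302 - 28483 = -55785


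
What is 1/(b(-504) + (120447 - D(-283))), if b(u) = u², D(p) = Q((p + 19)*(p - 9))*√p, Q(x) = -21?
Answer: 41607/15580295908 - 7*I*√283/46740887724 ≈ 2.6705e-6 - 2.5194e-9*I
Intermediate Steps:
D(p) = -21*√p
1/(b(-504) + (120447 - D(-283))) = 1/((-504)² + (120447 - (-21)*√(-283))) = 1/(254016 + (120447 - (-21)*I*√283)) = 1/(254016 + (120447 + 21*I*√283)) = 1/(374463 + 21*I*√283)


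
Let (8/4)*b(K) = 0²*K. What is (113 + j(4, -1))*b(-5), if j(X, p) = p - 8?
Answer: 0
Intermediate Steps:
j(X, p) = -8 + p
b(K) = 0 (b(K) = (0²*K)/2 = (0*K)/2 = (½)*0 = 0)
(113 + j(4, -1))*b(-5) = (113 + (-8 - 1))*0 = (113 - 9)*0 = 104*0 = 0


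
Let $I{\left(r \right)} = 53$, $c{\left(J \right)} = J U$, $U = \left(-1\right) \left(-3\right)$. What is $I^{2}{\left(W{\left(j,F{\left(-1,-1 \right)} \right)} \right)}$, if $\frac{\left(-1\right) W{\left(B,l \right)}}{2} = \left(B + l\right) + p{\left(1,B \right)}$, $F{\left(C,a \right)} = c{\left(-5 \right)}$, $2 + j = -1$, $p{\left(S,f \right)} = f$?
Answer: $2809$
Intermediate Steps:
$j = -3$ ($j = -2 - 1 = -3$)
$U = 3$
$c{\left(J \right)} = 3 J$ ($c{\left(J \right)} = J 3 = 3 J$)
$F{\left(C,a \right)} = -15$ ($F{\left(C,a \right)} = 3 \left(-5\right) = -15$)
$W{\left(B,l \right)} = - 4 B - 2 l$ ($W{\left(B,l \right)} = - 2 \left(\left(B + l\right) + B\right) = - 2 \left(l + 2 B\right) = - 4 B - 2 l$)
$I^{2}{\left(W{\left(j,F{\left(-1,-1 \right)} \right)} \right)} = 53^{2} = 2809$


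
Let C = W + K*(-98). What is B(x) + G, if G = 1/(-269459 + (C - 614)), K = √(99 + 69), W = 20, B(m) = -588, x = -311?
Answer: -6125868822887/10418144191 + 4*√42/1488306313 ≈ -588.00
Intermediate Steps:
K = 2*√42 (K = √168 = 2*√42 ≈ 12.961)
C = 20 - 196*√42 (C = 20 + (2*√42)*(-98) = 20 - 196*√42 ≈ -1250.2)
G = 1/(-270053 - 196*√42) (G = 1/(-269459 + ((20 - 196*√42) - 614)) = 1/(-269459 + (-594 - 196*√42)) = 1/(-270053 - 196*√42) ≈ -3.6856e-6)
B(x) + G = -588 + (-38579/10418144191 + 4*√42/1488306313) = -6125868822887/10418144191 + 4*√42/1488306313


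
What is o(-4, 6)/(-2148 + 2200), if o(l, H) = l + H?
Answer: 1/26 ≈ 0.038462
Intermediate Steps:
o(l, H) = H + l
o(-4, 6)/(-2148 + 2200) = (6 - 4)/(-2148 + 2200) = 2/52 = (1/52)*2 = 1/26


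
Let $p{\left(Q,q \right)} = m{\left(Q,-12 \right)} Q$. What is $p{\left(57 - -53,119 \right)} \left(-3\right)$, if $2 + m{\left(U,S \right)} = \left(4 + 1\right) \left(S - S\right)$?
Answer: $660$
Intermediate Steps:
$m{\left(U,S \right)} = -2$ ($m{\left(U,S \right)} = -2 + \left(4 + 1\right) \left(S - S\right) = -2 + 5 \cdot 0 = -2 + 0 = -2$)
$p{\left(Q,q \right)} = - 2 Q$
$p{\left(57 - -53,119 \right)} \left(-3\right) = - 2 \left(57 - -53\right) \left(-3\right) = - 2 \left(57 + 53\right) \left(-3\right) = \left(-2\right) 110 \left(-3\right) = \left(-220\right) \left(-3\right) = 660$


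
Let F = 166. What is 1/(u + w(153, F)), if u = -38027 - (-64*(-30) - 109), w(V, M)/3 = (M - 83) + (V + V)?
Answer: -1/38671 ≈ -2.5859e-5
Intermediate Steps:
w(V, M) = -249 + 3*M + 6*V (w(V, M) = 3*((M - 83) + (V + V)) = 3*((-83 + M) + 2*V) = 3*(-83 + M + 2*V) = -249 + 3*M + 6*V)
u = -39838 (u = -38027 - (1920 - 109) = -38027 - 1*1811 = -38027 - 1811 = -39838)
1/(u + w(153, F)) = 1/(-39838 + (-249 + 3*166 + 6*153)) = 1/(-39838 + (-249 + 498 + 918)) = 1/(-39838 + 1167) = 1/(-38671) = -1/38671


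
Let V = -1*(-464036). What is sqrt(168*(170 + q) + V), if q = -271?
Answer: 2*sqrt(111767) ≈ 668.63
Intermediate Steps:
V = 464036
sqrt(168*(170 + q) + V) = sqrt(168*(170 - 271) + 464036) = sqrt(168*(-101) + 464036) = sqrt(-16968 + 464036) = sqrt(447068) = 2*sqrt(111767)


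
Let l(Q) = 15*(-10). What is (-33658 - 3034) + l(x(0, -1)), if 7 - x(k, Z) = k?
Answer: -36842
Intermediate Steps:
x(k, Z) = 7 - k
l(Q) = -150
(-33658 - 3034) + l(x(0, -1)) = (-33658 - 3034) - 150 = -36692 - 150 = -36842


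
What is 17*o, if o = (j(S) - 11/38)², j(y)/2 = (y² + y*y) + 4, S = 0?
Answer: 1459433/1444 ≈ 1010.7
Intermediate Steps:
j(y) = 8 + 4*y² (j(y) = 2*((y² + y*y) + 4) = 2*((y² + y²) + 4) = 2*(2*y² + 4) = 2*(4 + 2*y²) = 8 + 4*y²)
o = 85849/1444 (o = ((8 + 4*0²) - 11/38)² = ((8 + 4*0) - 11*1/38)² = ((8 + 0) - 11/38)² = (8 - 11/38)² = (293/38)² = 85849/1444 ≈ 59.452)
17*o = 17*(85849/1444) = 1459433/1444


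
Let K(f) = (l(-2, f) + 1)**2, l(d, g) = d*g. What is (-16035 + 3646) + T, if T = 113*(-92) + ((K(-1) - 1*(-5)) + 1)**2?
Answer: -22560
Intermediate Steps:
K(f) = (1 - 2*f)**2 (K(f) = (-2*f + 1)**2 = (1 - 2*f)**2)
T = -10171 (T = 113*(-92) + (((-1 + 2*(-1))**2 - 1*(-5)) + 1)**2 = -10396 + (((-1 - 2)**2 + 5) + 1)**2 = -10396 + (((-3)**2 + 5) + 1)**2 = -10396 + ((9 + 5) + 1)**2 = -10396 + (14 + 1)**2 = -10396 + 15**2 = -10396 + 225 = -10171)
(-16035 + 3646) + T = (-16035 + 3646) - 10171 = -12389 - 10171 = -22560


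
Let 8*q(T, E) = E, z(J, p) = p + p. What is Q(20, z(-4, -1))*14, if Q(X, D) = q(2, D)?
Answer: -7/2 ≈ -3.5000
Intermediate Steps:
z(J, p) = 2*p
q(T, E) = E/8
Q(X, D) = D/8
Q(20, z(-4, -1))*14 = ((2*(-1))/8)*14 = ((1/8)*(-2))*14 = -1/4*14 = -7/2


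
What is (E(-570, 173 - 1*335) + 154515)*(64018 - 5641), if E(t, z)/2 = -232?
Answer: 8993035227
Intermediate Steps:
E(t, z) = -464 (E(t, z) = 2*(-232) = -464)
(E(-570, 173 - 1*335) + 154515)*(64018 - 5641) = (-464 + 154515)*(64018 - 5641) = 154051*58377 = 8993035227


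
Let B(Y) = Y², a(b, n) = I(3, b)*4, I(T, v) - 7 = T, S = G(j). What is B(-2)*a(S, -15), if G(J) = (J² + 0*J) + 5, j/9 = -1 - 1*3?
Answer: 160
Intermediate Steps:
j = -36 (j = 9*(-1 - 1*3) = 9*(-1 - 3) = 9*(-4) = -36)
G(J) = 5 + J² (G(J) = (J² + 0) + 5 = J² + 5 = 5 + J²)
S = 1301 (S = 5 + (-36)² = 5 + 1296 = 1301)
I(T, v) = 7 + T
a(b, n) = 40 (a(b, n) = (7 + 3)*4 = 10*4 = 40)
B(-2)*a(S, -15) = (-2)²*40 = 4*40 = 160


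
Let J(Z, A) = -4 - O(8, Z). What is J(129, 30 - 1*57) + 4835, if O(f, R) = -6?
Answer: 4837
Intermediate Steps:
J(Z, A) = 2 (J(Z, A) = -4 - 1*(-6) = -4 + 6 = 2)
J(129, 30 - 1*57) + 4835 = 2 + 4835 = 4837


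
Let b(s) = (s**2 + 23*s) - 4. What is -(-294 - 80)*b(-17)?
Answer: -39644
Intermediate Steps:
b(s) = -4 + s**2 + 23*s
-(-294 - 80)*b(-17) = -(-294 - 80)*(-4 + (-17)**2 + 23*(-17)) = -(-374)*(-4 + 289 - 391) = -(-374)*(-106) = -1*39644 = -39644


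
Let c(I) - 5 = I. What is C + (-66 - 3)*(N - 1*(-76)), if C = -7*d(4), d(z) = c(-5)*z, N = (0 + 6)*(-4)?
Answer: -3588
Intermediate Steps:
c(I) = 5 + I
N = -24 (N = 6*(-4) = -24)
d(z) = 0 (d(z) = (5 - 5)*z = 0*z = 0)
C = 0 (C = -7*0 = 0)
C + (-66 - 3)*(N - 1*(-76)) = 0 + (-66 - 3)*(-24 - 1*(-76)) = 0 - 69*(-24 + 76) = 0 - 69*52 = 0 - 3588 = -3588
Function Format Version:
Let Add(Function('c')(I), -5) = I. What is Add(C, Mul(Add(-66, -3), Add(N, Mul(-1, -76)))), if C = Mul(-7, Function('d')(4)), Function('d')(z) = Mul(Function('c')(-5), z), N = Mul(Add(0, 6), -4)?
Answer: -3588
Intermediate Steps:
Function('c')(I) = Add(5, I)
N = -24 (N = Mul(6, -4) = -24)
Function('d')(z) = 0 (Function('d')(z) = Mul(Add(5, -5), z) = Mul(0, z) = 0)
C = 0 (C = Mul(-7, 0) = 0)
Add(C, Mul(Add(-66, -3), Add(N, Mul(-1, -76)))) = Add(0, Mul(Add(-66, -3), Add(-24, Mul(-1, -76)))) = Add(0, Mul(-69, Add(-24, 76))) = Add(0, Mul(-69, 52)) = Add(0, -3588) = -3588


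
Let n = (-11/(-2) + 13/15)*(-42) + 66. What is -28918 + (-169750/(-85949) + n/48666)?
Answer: -604748970659203/20913970170 ≈ -28916.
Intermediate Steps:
n = -1007/5 (n = (-11*(-½) + 13*(1/15))*(-42) + 66 = (11/2 + 13/15)*(-42) + 66 = (191/30)*(-42) + 66 = -1337/5 + 66 = -1007/5 ≈ -201.40)
-28918 + (-169750/(-85949) + n/48666) = -28918 + (-169750/(-85949) - 1007/5/48666) = -28918 + (-169750*(-1/85949) - 1007/5*1/48666) = -28918 + (169750/85949 - 1007/243330) = -28918 + 41218716857/20913970170 = -604748970659203/20913970170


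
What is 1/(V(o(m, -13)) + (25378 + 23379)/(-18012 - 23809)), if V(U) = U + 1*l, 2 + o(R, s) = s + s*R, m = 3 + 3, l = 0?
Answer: -41821/3938110 ≈ -0.010620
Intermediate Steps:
m = 6
o(R, s) = -2 + s + R*s (o(R, s) = -2 + (s + s*R) = -2 + (s + R*s) = -2 + s + R*s)
V(U) = U (V(U) = U + 1*0 = U + 0 = U)
1/(V(o(m, -13)) + (25378 + 23379)/(-18012 - 23809)) = 1/((-2 - 13 + 6*(-13)) + (25378 + 23379)/(-18012 - 23809)) = 1/((-2 - 13 - 78) + 48757/(-41821)) = 1/(-93 + 48757*(-1/41821)) = 1/(-93 - 48757/41821) = 1/(-3938110/41821) = -41821/3938110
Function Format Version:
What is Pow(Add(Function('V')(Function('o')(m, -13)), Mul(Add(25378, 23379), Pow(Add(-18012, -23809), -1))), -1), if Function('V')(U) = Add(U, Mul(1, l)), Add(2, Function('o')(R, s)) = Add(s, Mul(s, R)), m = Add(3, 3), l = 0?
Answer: Rational(-41821, 3938110) ≈ -0.010620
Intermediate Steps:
m = 6
Function('o')(R, s) = Add(-2, s, Mul(R, s)) (Function('o')(R, s) = Add(-2, Add(s, Mul(s, R))) = Add(-2, Add(s, Mul(R, s))) = Add(-2, s, Mul(R, s)))
Function('V')(U) = U (Function('V')(U) = Add(U, Mul(1, 0)) = Add(U, 0) = U)
Pow(Add(Function('V')(Function('o')(m, -13)), Mul(Add(25378, 23379), Pow(Add(-18012, -23809), -1))), -1) = Pow(Add(Add(-2, -13, Mul(6, -13)), Mul(Add(25378, 23379), Pow(Add(-18012, -23809), -1))), -1) = Pow(Add(Add(-2, -13, -78), Mul(48757, Pow(-41821, -1))), -1) = Pow(Add(-93, Mul(48757, Rational(-1, 41821))), -1) = Pow(Add(-93, Rational(-48757, 41821)), -1) = Pow(Rational(-3938110, 41821), -1) = Rational(-41821, 3938110)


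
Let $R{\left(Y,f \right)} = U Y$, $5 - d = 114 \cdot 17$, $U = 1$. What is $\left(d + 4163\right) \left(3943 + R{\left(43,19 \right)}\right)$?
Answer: $8888780$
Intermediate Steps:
$d = -1933$ ($d = 5 - 114 \cdot 17 = 5 - 1938 = -1933$)
$R{\left(Y,f \right)} = Y$ ($R{\left(Y,f \right)} = 1 Y = Y$)
$\left(d + 4163\right) \left(3943 + R{\left(43,19 \right)}\right) = \left(-1933 + 4163\right) \left(3943 + 43\right) = 2230 \cdot 3986 = 8888780$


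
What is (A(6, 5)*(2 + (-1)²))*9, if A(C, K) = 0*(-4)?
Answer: 0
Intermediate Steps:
A(C, K) = 0
(A(6, 5)*(2 + (-1)²))*9 = (0*(2 + (-1)²))*9 = (0*(2 + 1))*9 = (0*3)*9 = 0*9 = 0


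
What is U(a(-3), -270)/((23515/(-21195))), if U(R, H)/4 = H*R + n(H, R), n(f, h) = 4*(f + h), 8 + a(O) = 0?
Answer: -17769888/4703 ≈ -3778.4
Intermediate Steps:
a(O) = -8 (a(O) = -8 + 0 = -8)
n(f, h) = 4*f + 4*h
U(R, H) = 16*H + 16*R + 4*H*R (U(R, H) = 4*(H*R + (4*H + 4*R)) = 4*(4*H + 4*R + H*R) = 16*H + 16*R + 4*H*R)
U(a(-3), -270)/((23515/(-21195))) = (16*(-270) + 16*(-8) + 4*(-270)*(-8))/((23515/(-21195))) = (-4320 - 128 + 8640)/((23515*(-1/21195))) = 4192/(-4703/4239) = 4192*(-4239/4703) = -17769888/4703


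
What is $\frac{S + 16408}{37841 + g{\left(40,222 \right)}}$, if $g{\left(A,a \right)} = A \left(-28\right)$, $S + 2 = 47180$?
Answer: $\frac{63586}{36721} \approx 1.7316$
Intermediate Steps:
$S = 47178$ ($S = -2 + 47180 = 47178$)
$g{\left(A,a \right)} = - 28 A$
$\frac{S + 16408}{37841 + g{\left(40,222 \right)}} = \frac{47178 + 16408}{37841 - 1120} = \frac{63586}{37841 - 1120} = \frac{63586}{36721}$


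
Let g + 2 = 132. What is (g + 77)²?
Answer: 42849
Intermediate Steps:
g = 130 (g = -2 + 132 = 130)
(g + 77)² = (130 + 77)² = 207² = 42849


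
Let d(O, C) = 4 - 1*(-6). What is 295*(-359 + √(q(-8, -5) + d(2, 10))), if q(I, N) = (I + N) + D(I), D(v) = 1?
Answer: -105905 + 295*I*√2 ≈ -1.0591e+5 + 417.19*I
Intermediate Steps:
q(I, N) = 1 + I + N (q(I, N) = (I + N) + 1 = 1 + I + N)
d(O, C) = 10 (d(O, C) = 4 + 6 = 10)
295*(-359 + √(q(-8, -5) + d(2, 10))) = 295*(-359 + √((1 - 8 - 5) + 10)) = 295*(-359 + √(-12 + 10)) = 295*(-359 + √(-2)) = 295*(-359 + I*√2) = -105905 + 295*I*√2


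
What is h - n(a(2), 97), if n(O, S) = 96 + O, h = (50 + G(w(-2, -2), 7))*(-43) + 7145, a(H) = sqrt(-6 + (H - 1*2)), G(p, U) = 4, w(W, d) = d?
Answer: 4727 - I*sqrt(6) ≈ 4727.0 - 2.4495*I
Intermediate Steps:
a(H) = sqrt(-8 + H) (a(H) = sqrt(-6 + (H - 2)) = sqrt(-6 + (-2 + H)) = sqrt(-8 + H))
h = 4823 (h = (50 + 4)*(-43) + 7145 = 54*(-43) + 7145 = -2322 + 7145 = 4823)
h - n(a(2), 97) = 4823 - (96 + sqrt(-8 + 2)) = 4823 - (96 + sqrt(-6)) = 4823 - (96 + I*sqrt(6)) = 4823 + (-96 - I*sqrt(6)) = 4727 - I*sqrt(6)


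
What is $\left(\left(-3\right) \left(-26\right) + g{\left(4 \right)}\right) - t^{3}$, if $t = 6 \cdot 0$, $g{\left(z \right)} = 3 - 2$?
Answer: $79$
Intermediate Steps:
$g{\left(z \right)} = 1$
$t = 0$
$\left(\left(-3\right) \left(-26\right) + g{\left(4 \right)}\right) - t^{3} = \left(\left(-3\right) \left(-26\right) + 1\right) - 0^{3} = \left(78 + 1\right) - 0 = 79 + 0 = 79$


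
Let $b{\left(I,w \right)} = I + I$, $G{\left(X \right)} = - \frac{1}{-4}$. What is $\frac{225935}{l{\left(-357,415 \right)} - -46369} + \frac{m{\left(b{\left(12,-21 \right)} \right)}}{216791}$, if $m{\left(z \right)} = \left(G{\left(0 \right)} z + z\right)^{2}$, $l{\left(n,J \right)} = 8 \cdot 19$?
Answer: $\frac{49022543485}{10085334111} \approx 4.8608$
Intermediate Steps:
$G{\left(X \right)} = \frac{1}{4}$ ($G{\left(X \right)} = \left(-1\right) \left(- \frac{1}{4}\right) = \frac{1}{4}$)
$b{\left(I,w \right)} = 2 I$
$l{\left(n,J \right)} = 152$
$m{\left(z \right)} = \frac{25 z^{2}}{16}$ ($m{\left(z \right)} = \left(\frac{z}{4} + z\right)^{2} = \left(\frac{5 z}{4}\right)^{2} = \frac{25 z^{2}}{16}$)
$\frac{225935}{l{\left(-357,415 \right)} - -46369} + \frac{m{\left(b{\left(12,-21 \right)} \right)}}{216791} = \frac{225935}{152 - -46369} + \frac{\frac{25}{16} \left(2 \cdot 12\right)^{2}}{216791} = \frac{225935}{152 + 46369} + \frac{25 \cdot 24^{2}}{16} \cdot \frac{1}{216791} = \frac{225935}{46521} + \frac{25}{16} \cdot 576 \cdot \frac{1}{216791} = 225935 \cdot \frac{1}{46521} + 900 \cdot \frac{1}{216791} = \frac{225935}{46521} + \frac{900}{216791} = \frac{49022543485}{10085334111}$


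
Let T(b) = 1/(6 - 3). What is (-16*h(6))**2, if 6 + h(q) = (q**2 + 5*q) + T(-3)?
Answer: 8386816/9 ≈ 9.3187e+5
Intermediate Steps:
T(b) = 1/3
h(q) = -17/3 + q**2 + 5*q (h(q) = -6 + ((q**2 + 5*q) + 1/3) = -6 + (1/3 + q**2 + 5*q) = -17/3 + q**2 + 5*q)
(-16*h(6))**2 = (-16*(-17/3 + 6**2 + 5*6))**2 = (-16*(-17/3 + 36 + 30))**2 = (-16*181/3)**2 = (-2896/3)**2 = 8386816/9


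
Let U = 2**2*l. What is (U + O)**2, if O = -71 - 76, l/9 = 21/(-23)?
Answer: 17114769/529 ≈ 32353.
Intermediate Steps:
l = -189/23 (l = 9*(21/(-23)) = 9*(21*(-1/23)) = 9*(-21/23) = -189/23 ≈ -8.2174)
O = -147
U = -756/23 (U = 2**2*(-189/23) = 4*(-189/23) = -756/23 ≈ -32.870)
(U + O)**2 = (-756/23 - 147)**2 = (-4137/23)**2 = 17114769/529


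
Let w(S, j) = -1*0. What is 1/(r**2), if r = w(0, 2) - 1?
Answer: 1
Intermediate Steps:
w(S, j) = 0
r = -1 (r = 0 - 1 = -1)
1/(r**2) = 1/((-1)**2) = 1/1 = 1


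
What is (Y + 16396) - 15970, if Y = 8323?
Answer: 8749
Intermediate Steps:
(Y + 16396) - 15970 = (8323 + 16396) - 15970 = 24719 - 15970 = 8749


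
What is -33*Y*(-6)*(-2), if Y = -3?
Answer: 1188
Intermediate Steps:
-33*Y*(-6)*(-2) = -33*(-3*(-6))*(-2) = -594*(-2) = -33*(-36) = 1188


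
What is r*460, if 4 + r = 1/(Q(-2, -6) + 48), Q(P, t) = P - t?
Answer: -23805/13 ≈ -1831.2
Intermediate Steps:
r = -207/52 (r = -4 + 1/((-2 - 1*(-6)) + 48) = -4 + 1/((-2 + 6) + 48) = -4 + 1/(4 + 48) = -4 + 1/52 = -207/52 ≈ -3.9808)
r*460 = -207/52*460 = -23805/13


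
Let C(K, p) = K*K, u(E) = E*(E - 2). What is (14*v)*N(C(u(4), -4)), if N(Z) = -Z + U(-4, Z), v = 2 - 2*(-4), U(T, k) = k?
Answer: 0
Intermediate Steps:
u(E) = E*(-2 + E)
C(K, p) = K**2
v = 10 (v = 2 + 8 = 10)
N(Z) = 0 (N(Z) = -Z + Z = 0)
(14*v)*N(C(u(4), -4)) = (14*10)*0 = 140*0 = 0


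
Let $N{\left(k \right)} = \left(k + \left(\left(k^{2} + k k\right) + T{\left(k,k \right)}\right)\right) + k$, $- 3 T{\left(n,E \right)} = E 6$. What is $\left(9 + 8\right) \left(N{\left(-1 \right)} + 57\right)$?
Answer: $1003$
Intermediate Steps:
$T{\left(n,E \right)} = - 2 E$ ($T{\left(n,E \right)} = - \frac{E 6}{3} = - \frac{6 E}{3} = - 2 E$)
$N{\left(k \right)} = 2 k^{2}$ ($N{\left(k \right)} = \left(k - \left(- k^{2} + 2 k - k k\right)\right) + k = \left(k - \left(- 2 k^{2} + 2 k\right)\right) + k = \left(k + \left(2 k^{2} - 2 k\right)\right) + k = \left(k + \left(- 2 k + 2 k^{2}\right)\right) + k = \left(- k + 2 k^{2}\right) + k = 2 k^{2}$)
$\left(9 + 8\right) \left(N{\left(-1 \right)} + 57\right) = \left(9 + 8\right) \left(2 \left(-1\right)^{2} + 57\right) = 17 \left(2 \cdot 1 + 57\right) = 17 \left(2 + 57\right) = 17 \cdot 59 = 1003$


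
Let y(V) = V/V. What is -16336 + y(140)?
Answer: -16335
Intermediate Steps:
y(V) = 1
-16336 + y(140) = -16336 + 1 = -16335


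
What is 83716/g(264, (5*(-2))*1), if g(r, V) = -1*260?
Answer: -20929/65 ≈ -321.98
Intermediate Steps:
g(r, V) = -260
83716/g(264, (5*(-2))*1) = 83716/(-260) = 83716*(-1/260) = -20929/65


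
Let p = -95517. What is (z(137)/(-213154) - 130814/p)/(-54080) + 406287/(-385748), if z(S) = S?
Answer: -111839242212802887619/106182888485460209280 ≈ -1.0533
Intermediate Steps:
(z(137)/(-213154) - 130814/p)/(-54080) + 406287/(-385748) = (137/(-213154) - 130814/(-95517))/(-54080) + 406287/(-385748) = (137*(-1/213154) - 130814*(-1/95517))*(-1/54080) + 406287*(-1/385748) = (-137/213154 + 130814/95517)*(-1/54080) - 406287/385748 = (27870441527/20359830618)*(-1/54080) - 406287/385748 = -27870441527/1101059639821440 - 406287/385748 = -111839242212802887619/106182888485460209280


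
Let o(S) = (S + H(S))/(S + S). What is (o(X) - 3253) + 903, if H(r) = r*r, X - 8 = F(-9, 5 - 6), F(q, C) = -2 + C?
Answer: -2347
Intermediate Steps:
X = 5 (X = 8 + (-2 + (5 - 6)) = 8 + (-2 - 1) = 8 - 3 = 5)
H(r) = r²
o(S) = (S + S²)/(2*S) (o(S) = (S + S²)/(S + S) = (S + S²)/((2*S)) = (S + S²)*(1/(2*S)) = (S + S²)/(2*S))
(o(X) - 3253) + 903 = ((½ + (½)*5) - 3253) + 903 = ((½ + 5/2) - 3253) + 903 = (3 - 3253) + 903 = -3250 + 903 = -2347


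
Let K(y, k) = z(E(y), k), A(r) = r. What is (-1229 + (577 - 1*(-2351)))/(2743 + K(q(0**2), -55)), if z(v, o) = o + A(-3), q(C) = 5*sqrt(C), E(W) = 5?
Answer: 1699/2685 ≈ 0.63277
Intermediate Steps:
z(v, o) = -3 + o (z(v, o) = o - 3 = -3 + o)
K(y, k) = -3 + k
(-1229 + (577 - 1*(-2351)))/(2743 + K(q(0**2), -55)) = (-1229 + (577 - 1*(-2351)))/(2743 + (-3 - 55)) = (-1229 + (577 + 2351))/(2743 - 58) = (-1229 + 2928)/2685 = 1699*(1/2685) = 1699/2685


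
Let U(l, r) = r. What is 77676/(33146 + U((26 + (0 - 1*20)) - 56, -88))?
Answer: 38838/16529 ≈ 2.3497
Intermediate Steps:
77676/(33146 + U((26 + (0 - 1*20)) - 56, -88)) = 77676/(33146 - 88) = 77676/33058 = 77676*(1/33058) = 38838/16529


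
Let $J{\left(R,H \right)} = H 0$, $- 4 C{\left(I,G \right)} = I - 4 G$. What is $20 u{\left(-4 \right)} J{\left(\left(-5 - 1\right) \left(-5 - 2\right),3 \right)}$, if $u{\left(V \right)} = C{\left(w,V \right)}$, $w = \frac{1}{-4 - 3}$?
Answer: $0$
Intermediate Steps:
$w = - \frac{1}{7}$ ($w = \frac{1}{-7} = - \frac{1}{7} \approx -0.14286$)
$C{\left(I,G \right)} = G - \frac{I}{4}$ ($C{\left(I,G \right)} = - \frac{I - 4 G}{4} = G - \frac{I}{4}$)
$u{\left(V \right)} = \frac{1}{28} + V$ ($u{\left(V \right)} = V - - \frac{1}{28} = V + \frac{1}{28} = \frac{1}{28} + V$)
$J{\left(R,H \right)} = 0$
$20 u{\left(-4 \right)} J{\left(\left(-5 - 1\right) \left(-5 - 2\right),3 \right)} = 20 \left(\frac{1}{28} - 4\right) 0 = 20 \left(- \frac{111}{28}\right) 0 = \left(- \frac{555}{7}\right) 0 = 0$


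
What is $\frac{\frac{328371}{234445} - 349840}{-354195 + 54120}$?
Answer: $\frac{82017910429}{70351083375} \approx 1.1658$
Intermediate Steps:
$\frac{\frac{328371}{234445} - 349840}{-354195 + 54120} = \frac{328371 \cdot \frac{1}{234445} - 349840}{-300075} = \left(\frac{328371}{234445} - 349840\right) \left(- \frac{1}{300075}\right) = \left(- \frac{82017910429}{234445}\right) \left(- \frac{1}{300075}\right) = \frac{82017910429}{70351083375}$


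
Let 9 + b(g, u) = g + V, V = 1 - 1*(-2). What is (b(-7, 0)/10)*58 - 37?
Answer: -562/5 ≈ -112.40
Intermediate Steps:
V = 3 (V = 1 + 2 = 3)
b(g, u) = -6 + g (b(g, u) = -9 + (g + 3) = -9 + (3 + g) = -6 + g)
(b(-7, 0)/10)*58 - 37 = ((-6 - 7)/10)*58 - 37 = -13*⅒*58 - 37 = -13/10*58 - 37 = -377/5 - 37 = -562/5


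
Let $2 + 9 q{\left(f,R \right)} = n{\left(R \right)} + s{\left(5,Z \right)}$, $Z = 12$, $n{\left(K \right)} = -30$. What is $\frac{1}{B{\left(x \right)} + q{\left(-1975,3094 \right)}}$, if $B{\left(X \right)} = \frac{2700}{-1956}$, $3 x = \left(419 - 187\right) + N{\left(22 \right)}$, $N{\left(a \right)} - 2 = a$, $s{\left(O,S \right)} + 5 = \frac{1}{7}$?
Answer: $- \frac{3423}{18743} \approx -0.18263$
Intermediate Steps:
$s{\left(O,S \right)} = - \frac{34}{7}$ ($s{\left(O,S \right)} = -5 + \frac{1}{7} = - \frac{34}{7}$)
$N{\left(a \right)} = 2 + a$
$q{\left(f,R \right)} = - \frac{86}{21}$ ($q{\left(f,R \right)} = - \frac{2}{9} + \frac{-30 - \frac{34}{7}}{9} = - \frac{2}{9} + \frac{1}{9} \left(- \frac{244}{7}\right) = - \frac{2}{9} - \frac{244}{63} = - \frac{86}{21}$)
$x = \frac{256}{3}$ ($x = \frac{\left(419 - 187\right) + \left(2 + 22\right)}{3} = \frac{232 + 24}{3} = \frac{1}{3} \cdot 256 = \frac{256}{3} \approx 85.333$)
$B{\left(X \right)} = - \frac{225}{163}$ ($B{\left(X \right)} = 2700 \left(- \frac{1}{1956}\right) = - \frac{225}{163}$)
$\frac{1}{B{\left(x \right)} + q{\left(-1975,3094 \right)}} = \frac{1}{- \frac{225}{163} - \frac{86}{21}} = \frac{1}{- \frac{18743}{3423}} = - \frac{3423}{18743}$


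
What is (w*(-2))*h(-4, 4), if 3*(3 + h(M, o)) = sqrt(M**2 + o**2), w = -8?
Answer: -48 + 64*sqrt(2)/3 ≈ -17.830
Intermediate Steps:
h(M, o) = -3 + sqrt(M**2 + o**2)/3
(w*(-2))*h(-4, 4) = (-8*(-2))*(-3 + sqrt((-4)**2 + 4**2)/3) = 16*(-3 + sqrt(16 + 16)/3) = 16*(-3 + sqrt(32)/3) = 16*(-3 + (4*sqrt(2))/3) = 16*(-3 + 4*sqrt(2)/3) = -48 + 64*sqrt(2)/3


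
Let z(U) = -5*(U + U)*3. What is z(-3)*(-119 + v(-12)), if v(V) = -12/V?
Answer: -10620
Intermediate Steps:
z(U) = -30*U (z(U) = -5*2*U*3 = -30*U)
z(-3)*(-119 + v(-12)) = (-30*(-3))*(-119 - 12/(-12)) = 90*(-119 - 12*(-1/12)) = 90*(-119 + 1) = 90*(-118) = -10620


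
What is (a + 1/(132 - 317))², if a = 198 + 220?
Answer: 5979774241/34225 ≈ 1.7472e+5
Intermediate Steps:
a = 418
(a + 1/(132 - 317))² = (418 + 1/(132 - 317))² = (418 + 1/(-185))² = (418 - 1/185)² = (77329/185)² = 5979774241/34225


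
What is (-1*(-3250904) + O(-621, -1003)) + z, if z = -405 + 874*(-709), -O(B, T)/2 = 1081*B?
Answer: 3973435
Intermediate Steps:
O(B, T) = -2162*B
z = -620071 (z = -405 - 619666 = -620071)
(-1*(-3250904) + O(-621, -1003)) + z = (-1*(-3250904) - 2162*(-621)) - 620071 = (3250904 + 1342602) - 620071 = 4593506 - 620071 = 3973435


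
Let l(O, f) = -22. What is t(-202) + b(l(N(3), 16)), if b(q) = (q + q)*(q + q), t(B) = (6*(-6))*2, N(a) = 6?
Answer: 1864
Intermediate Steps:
t(B) = -72 (t(B) = -36*2 = -72)
b(q) = 4*q² (b(q) = (2*q)*(2*q) = 4*q²)
t(-202) + b(l(N(3), 16)) = -72 + 4*(-22)² = -72 + 4*484 = -72 + 1936 = 1864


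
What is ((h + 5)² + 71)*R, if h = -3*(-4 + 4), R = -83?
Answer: -7968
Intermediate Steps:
h = 0 (h = -3*0 = 0)
((h + 5)² + 71)*R = ((0 + 5)² + 71)*(-83) = (5² + 71)*(-83) = (25 + 71)*(-83) = 96*(-83) = -7968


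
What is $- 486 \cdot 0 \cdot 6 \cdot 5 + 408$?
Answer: $408$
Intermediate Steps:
$- 486 \cdot 0 \cdot 6 \cdot 5 + 408 = - 486 \cdot 0 \cdot 5 + 408 = \left(-486\right) 0 + 408 = 0 + 408 = 408$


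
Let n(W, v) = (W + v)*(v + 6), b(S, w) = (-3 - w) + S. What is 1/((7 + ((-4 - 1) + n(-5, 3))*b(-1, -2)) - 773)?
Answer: -1/720 ≈ -0.0013889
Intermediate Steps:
b(S, w) = -3 + S - w
n(W, v) = (6 + v)*(W + v) (n(W, v) = (W + v)*(6 + v) = (6 + v)*(W + v))
1/((7 + ((-4 - 1) + n(-5, 3))*b(-1, -2)) - 773) = 1/((7 + ((-4 - 1) + (3² + 6*(-5) + 6*3 - 5*3))*(-3 - 1 - 1*(-2))) - 773) = 1/((7 + (-5 + (9 - 30 + 18 - 15))*(-3 - 1 + 2)) - 773) = 1/((7 + (-5 - 18)*(-2)) - 773) = 1/((7 - 23*(-2)) - 773) = 1/((7 + 46) - 773) = 1/(53 - 773) = 1/(-720) = -1/720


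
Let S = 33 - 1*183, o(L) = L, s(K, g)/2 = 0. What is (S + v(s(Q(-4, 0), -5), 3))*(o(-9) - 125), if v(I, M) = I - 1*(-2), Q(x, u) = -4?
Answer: 19832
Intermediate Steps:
s(K, g) = 0 (s(K, g) = 2*0 = 0)
v(I, M) = 2 + I (v(I, M) = I + 2 = 2 + I)
S = -150 (S = 33 - 183 = -150)
(S + v(s(Q(-4, 0), -5), 3))*(o(-9) - 125) = (-150 + (2 + 0))*(-9 - 125) = (-150 + 2)*(-134) = -148*(-134) = 19832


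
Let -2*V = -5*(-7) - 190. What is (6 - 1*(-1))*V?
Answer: 1085/2 ≈ 542.50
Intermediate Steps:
V = 155/2 (V = -(-5*(-7) - 190)/2 = -(35 - 190)/2 = -½*(-155) = 155/2 ≈ 77.500)
(6 - 1*(-1))*V = (6 - 1*(-1))*(155/2) = (6 + 1)*(155/2) = 7*(155/2) = 1085/2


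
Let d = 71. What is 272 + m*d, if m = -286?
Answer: -20034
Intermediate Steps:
272 + m*d = 272 - 286*71 = 272 - 20306 = -20034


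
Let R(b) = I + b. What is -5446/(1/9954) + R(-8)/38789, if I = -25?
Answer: -2102731674909/38789 ≈ -5.4209e+7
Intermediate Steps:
R(b) = -25 + b
-5446/(1/9954) + R(-8)/38789 = -5446/(1/9954) + (-25 - 8)/38789 = -5446/1/9954 - 33*1/38789 = -5446*9954 - 33/38789 = -54209484 - 33/38789 = -2102731674909/38789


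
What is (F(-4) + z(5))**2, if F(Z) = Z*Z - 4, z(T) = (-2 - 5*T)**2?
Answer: 549081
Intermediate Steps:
F(Z) = -4 + Z**2 (F(Z) = Z**2 - 4 = -4 + Z**2)
(F(-4) + z(5))**2 = ((-4 + (-4)**2) + (2 + 5*5)**2)**2 = ((-4 + 16) + (2 + 25)**2)**2 = (12 + 27**2)**2 = (12 + 729)**2 = 741**2 = 549081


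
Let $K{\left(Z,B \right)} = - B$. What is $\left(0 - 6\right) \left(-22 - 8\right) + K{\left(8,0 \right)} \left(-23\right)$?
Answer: $180$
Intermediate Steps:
$\left(0 - 6\right) \left(-22 - 8\right) + K{\left(8,0 \right)} \left(-23\right) = \left(0 - 6\right) \left(-22 - 8\right) + \left(-1\right) 0 \left(-23\right) = \left(-6\right) \left(-30\right) + 0 \left(-23\right) = 180 + 0 = 180$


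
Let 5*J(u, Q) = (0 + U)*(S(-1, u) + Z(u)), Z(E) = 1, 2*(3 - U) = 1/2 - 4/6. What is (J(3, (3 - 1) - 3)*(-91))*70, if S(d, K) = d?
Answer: 0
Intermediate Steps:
U = 37/12 (U = 3 - (1/2 - 4/6)/2 = 3 - (1*(½) - 4*⅙)/2 = 3 - (½ - ⅔)/2 = 3 - ½*(-⅙) = 3 + 1/12 = 37/12 ≈ 3.0833)
J(u, Q) = 0 (J(u, Q) = ((0 + 37/12)*(-1 + 1))/5 = ((37/12)*0)/5 = (⅕)*0 = 0)
(J(3, (3 - 1) - 3)*(-91))*70 = (0*(-91))*70 = 0*70 = 0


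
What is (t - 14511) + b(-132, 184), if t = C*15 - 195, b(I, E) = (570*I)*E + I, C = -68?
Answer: -13860018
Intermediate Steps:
b(I, E) = I + 570*E*I (b(I, E) = 570*E*I + I = I + 570*E*I)
t = -1215 (t = -68*15 - 195 = -1020 - 195 = -1215)
(t - 14511) + b(-132, 184) = (-1215 - 14511) - 132*(1 + 570*184) = -15726 - 132*(1 + 104880) = -15726 - 132*104881 = -15726 - 13844292 = -13860018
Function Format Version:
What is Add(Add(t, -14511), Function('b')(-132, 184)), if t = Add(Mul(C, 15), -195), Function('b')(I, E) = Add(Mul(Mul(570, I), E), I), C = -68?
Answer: -13860018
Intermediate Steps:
Function('b')(I, E) = Add(I, Mul(570, E, I)) (Function('b')(I, E) = Add(Mul(570, E, I), I) = Add(I, Mul(570, E, I)))
t = -1215 (t = Add(Mul(-68, 15), -195) = Add(-1020, -195) = -1215)
Add(Add(t, -14511), Function('b')(-132, 184)) = Add(Add(-1215, -14511), Mul(-132, Add(1, Mul(570, 184)))) = Add(-15726, Mul(-132, Add(1, 104880))) = Add(-15726, Mul(-132, 104881)) = Add(-15726, -13844292) = -13860018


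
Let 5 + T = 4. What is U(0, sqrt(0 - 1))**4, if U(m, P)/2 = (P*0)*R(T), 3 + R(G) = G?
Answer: 0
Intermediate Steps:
T = -1 (T = -5 + 4 = -1)
R(G) = -3 + G
U(m, P) = 0 (U(m, P) = 2*((P*0)*(-3 - 1)) = 2*(0*(-4)) = 2*0 = 0)
U(0, sqrt(0 - 1))**4 = 0**4 = 0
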